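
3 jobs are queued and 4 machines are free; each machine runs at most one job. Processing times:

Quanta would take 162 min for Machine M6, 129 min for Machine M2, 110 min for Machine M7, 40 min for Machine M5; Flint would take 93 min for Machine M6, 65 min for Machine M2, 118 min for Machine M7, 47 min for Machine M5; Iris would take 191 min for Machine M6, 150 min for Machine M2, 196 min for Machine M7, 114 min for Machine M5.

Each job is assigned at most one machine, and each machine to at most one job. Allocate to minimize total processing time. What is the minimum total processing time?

Treat this as an assignment problem: match each job to one machine.
Optimal: Quanta→Machine M5 (40 min), Flint→Machine M6 (93 min), Iris→Machine M2 (150 min) — total 40+93+150 = 283 min.
Column-greedy (each machine in turn goes to its cheapest remaining job) gives 418 min, worse by 135.
Next-best assignment: Quanta→Machine M7, Flint→Machine M2, Iris→Machine M5 = 289 min.
Swapping Flint↔Iris (Flint→Machine M2 65 min, Iris→Machine M6 191 min) adds 13.

Min total: 283 min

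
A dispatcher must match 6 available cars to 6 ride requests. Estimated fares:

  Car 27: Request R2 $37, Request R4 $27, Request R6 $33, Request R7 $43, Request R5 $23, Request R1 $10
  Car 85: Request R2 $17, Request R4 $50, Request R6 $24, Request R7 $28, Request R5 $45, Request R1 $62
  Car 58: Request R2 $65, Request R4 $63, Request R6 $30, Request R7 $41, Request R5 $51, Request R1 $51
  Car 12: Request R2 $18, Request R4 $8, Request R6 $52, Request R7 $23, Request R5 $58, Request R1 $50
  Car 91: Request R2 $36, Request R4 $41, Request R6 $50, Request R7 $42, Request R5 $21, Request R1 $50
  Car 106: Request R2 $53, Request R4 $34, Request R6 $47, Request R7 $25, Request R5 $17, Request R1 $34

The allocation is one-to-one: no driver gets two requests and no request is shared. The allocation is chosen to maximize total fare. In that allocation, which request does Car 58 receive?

Car 58 receives Request R4.

Optimal: Car 27→Request R7 ($43), Car 85→Request R1 ($62), Car 58→Request R4 ($63), Car 12→Request R5 ($58), Car 91→Request R6 ($50), Car 106→Request R2 ($53) — total 43+62+63+58+50+53 = $329.
No other one-to-one assignment exceeds $329.
Car 58's own top request is Request R2 ($65), but forcing Car 58→Request R2 and reassigning the rest optimally gives only $316 — worse by 13.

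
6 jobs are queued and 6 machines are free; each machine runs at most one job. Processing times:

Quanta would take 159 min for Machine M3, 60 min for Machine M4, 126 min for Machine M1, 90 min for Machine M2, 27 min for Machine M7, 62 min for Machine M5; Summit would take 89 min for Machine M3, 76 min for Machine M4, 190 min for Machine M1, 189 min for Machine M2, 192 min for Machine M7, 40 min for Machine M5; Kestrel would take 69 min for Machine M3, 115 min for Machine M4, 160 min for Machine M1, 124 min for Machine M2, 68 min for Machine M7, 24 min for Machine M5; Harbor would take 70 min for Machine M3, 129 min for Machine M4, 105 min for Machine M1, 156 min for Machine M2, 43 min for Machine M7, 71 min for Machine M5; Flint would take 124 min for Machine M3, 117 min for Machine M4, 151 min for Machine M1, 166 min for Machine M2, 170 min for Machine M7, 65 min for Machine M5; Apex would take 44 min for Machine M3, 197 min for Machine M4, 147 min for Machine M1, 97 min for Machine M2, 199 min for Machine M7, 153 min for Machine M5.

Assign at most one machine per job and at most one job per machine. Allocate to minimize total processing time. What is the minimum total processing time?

This is the linear assignment problem.
Optimal: Quanta→Machine M2 (90 min), Summit→Machine M4 (76 min), Kestrel→Machine M5 (24 min), Harbor→Machine M7 (43 min), Flint→Machine M1 (151 min), Apex→Machine M3 (44 min) — total 90+76+24+43+151+44 = 428 min.
Min-entry greedy (repeatedly take the single cheapest remaining cell) gives 442 min, worse by 14.
Next-best assignment: Quanta→Machine M7, Summit→Machine M4, Kestrel→Machine M3, Harbor→Machine M1, Flint→Machine M5, Apex→Machine M2 = 439 min.

Minimum total: 428 min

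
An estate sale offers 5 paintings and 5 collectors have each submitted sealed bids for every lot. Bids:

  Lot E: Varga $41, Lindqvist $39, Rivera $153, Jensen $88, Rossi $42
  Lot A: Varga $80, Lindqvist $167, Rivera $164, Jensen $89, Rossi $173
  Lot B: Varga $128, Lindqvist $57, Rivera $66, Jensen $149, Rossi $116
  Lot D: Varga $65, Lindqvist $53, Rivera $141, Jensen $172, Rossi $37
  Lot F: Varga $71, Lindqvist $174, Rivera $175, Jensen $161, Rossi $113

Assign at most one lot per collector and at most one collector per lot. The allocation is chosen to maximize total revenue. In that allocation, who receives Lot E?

Rivera receives Lot E.

Treat this as an assignment problem: match each collector to one lot.
Optimal: Varga→Lot B ($128), Lindqvist→Lot F ($174), Rivera→Lot E ($153), Jensen→Lot D ($172), Rossi→Lot A ($173) — total 128+174+153+172+173 = $800.
Column-greedy (each lot in turn goes to its best remaining collector) gives $714, worse by 86.
Next-best assignment: Varga→Lot B, Lindqvist→Lot A, Rivera→Lot E, Jensen→Lot D, Rossi→Lot F = $733.
Checked against all permutations: $800 is optimal.
Rivera's own top lot is Lot F ($175), but forcing Rivera→Lot F and reassigning the rest optimally gives only $687 — worse by 113.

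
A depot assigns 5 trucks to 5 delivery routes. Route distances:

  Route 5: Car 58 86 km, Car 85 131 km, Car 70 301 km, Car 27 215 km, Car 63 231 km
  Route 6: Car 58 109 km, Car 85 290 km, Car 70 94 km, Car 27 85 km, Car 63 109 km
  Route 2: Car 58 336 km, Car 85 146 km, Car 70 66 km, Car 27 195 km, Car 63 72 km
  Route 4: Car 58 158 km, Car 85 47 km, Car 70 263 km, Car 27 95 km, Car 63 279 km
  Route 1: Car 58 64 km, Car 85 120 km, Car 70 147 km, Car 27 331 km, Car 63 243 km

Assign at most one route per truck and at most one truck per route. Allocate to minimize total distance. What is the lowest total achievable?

Minimum total: 437 km

This is a one-to-one assignment (minimum-cost bipartite matching).
Optimal: Car 58→Route 5 (86 km), Car 85→Route 4 (47 km), Car 70→Route 1 (147 km), Car 27→Route 6 (85 km), Car 63→Route 2 (72 km) — total 86+47+147+85+72 = 437 km.
Column-greedy (each route in turn goes to its cheapest remaining truck) gives 527 km, worse by 90.
Swapping Car 27↔Car 85 (Car 27→Route 4 95 km, Car 85→Route 6 290 km) adds 253.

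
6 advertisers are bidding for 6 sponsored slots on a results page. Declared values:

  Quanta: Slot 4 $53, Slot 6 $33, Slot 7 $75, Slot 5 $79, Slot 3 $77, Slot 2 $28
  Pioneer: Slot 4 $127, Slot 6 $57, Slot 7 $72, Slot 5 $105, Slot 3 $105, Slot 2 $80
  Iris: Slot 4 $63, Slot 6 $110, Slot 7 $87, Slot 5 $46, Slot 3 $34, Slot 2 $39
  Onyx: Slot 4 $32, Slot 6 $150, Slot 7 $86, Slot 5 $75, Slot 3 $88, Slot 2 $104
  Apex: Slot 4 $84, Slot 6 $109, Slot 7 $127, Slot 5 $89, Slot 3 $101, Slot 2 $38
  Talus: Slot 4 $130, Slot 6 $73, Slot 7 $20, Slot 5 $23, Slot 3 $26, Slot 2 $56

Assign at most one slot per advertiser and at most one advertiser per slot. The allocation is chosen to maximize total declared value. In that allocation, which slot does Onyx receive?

Onyx receives Slot 2.

Optimal: Quanta→Slot 5 ($79), Pioneer→Slot 3 ($105), Iris→Slot 6 ($110), Onyx→Slot 2 ($104), Apex→Slot 7 ($127), Talus→Slot 4 ($130) — total 79+105+110+104+127+130 = $655.
Max-entry greedy (repeatedly take the single best remaining cell) gives $628, worse by 27.
Swapping Pioneer↔Talus (Pioneer→Slot 4 $127, Talus→Slot 3 $26) loses 82.
Onyx's own top slot is Slot 6 ($150), but forcing Onyx→Slot 6 and reassigning the rest optimally gives only $630 — worse by 25.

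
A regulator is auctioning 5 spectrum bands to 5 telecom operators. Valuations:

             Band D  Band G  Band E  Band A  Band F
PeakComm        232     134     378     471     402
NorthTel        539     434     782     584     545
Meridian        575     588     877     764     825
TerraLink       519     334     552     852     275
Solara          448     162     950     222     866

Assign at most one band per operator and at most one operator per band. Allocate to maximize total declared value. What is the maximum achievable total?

This is a one-to-one assignment (maximum-weight bipartite matching).
Optimal: PeakComm→Band F ($402M), NorthTel→Band D ($539M), Meridian→Band G ($588M), TerraLink→Band A ($852M), Solara→Band E ($950M) — total 402+539+588+852+950 = $3331M.
Row-greedy (each operator in turn takes its best remaining band) gives $2759M, worse by 572.
Swapping TerraLink↔PeakComm (TerraLink→Band F $275M, PeakComm→Band A $471M) loses 508.

Maximum total: $3331M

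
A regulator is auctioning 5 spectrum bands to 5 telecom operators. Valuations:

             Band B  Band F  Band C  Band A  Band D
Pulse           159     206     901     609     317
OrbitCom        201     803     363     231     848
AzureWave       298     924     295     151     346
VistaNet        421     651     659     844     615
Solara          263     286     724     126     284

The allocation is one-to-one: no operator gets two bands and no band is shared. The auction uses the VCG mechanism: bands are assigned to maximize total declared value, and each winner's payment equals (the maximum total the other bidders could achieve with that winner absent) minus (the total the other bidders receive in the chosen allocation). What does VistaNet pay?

VistaNet pays $169M.

Efficient allocation: Pulse→Band C ($901M), OrbitCom→Band D ($848M), AzureWave→Band F ($924M), VistaNet→Band A ($844M), Solara→Band B ($263M); total welfare W = $3780M.
VistaNet receives Band A at value $844M, so the others get W − 844 = $2936M.
Without VistaNet: best allocation of the remaining 4 bidders over all 5 bands is Pulse→Band A ($609M), OrbitCom→Band D ($848M), AzureWave→Band F ($924M), Solara→Band C ($724M), total $3105M.
VCG payment = (others' best without VistaNet) − (others' welfare with VistaNet) = 3105 − 2936 = $169M.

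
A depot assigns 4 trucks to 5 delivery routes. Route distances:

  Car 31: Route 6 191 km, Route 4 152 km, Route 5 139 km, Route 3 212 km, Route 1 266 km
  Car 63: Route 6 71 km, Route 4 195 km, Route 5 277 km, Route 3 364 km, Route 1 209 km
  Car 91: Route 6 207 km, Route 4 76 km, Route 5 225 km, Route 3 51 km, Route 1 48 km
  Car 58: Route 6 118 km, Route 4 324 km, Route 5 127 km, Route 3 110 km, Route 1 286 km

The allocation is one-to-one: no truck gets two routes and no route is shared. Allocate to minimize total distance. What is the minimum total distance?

Min total: 368 km

This is a one-to-one assignment (minimum-cost bipartite matching).
Optimal: Car 31→Route 5 (139 km), Car 63→Route 6 (71 km), Car 91→Route 1 (48 km), Car 58→Route 3 (110 km) — total 139+71+48+110 = 368 km.
Column-greedy (each route in turn goes to its cheapest remaining truck) gives 486 km, worse by 118.
Next-best assignment: Car 31→Route 4, Car 63→Route 6, Car 91→Route 1, Car 58→Route 3 = 381 km.
Checked against all permutations: 368 km is optimal.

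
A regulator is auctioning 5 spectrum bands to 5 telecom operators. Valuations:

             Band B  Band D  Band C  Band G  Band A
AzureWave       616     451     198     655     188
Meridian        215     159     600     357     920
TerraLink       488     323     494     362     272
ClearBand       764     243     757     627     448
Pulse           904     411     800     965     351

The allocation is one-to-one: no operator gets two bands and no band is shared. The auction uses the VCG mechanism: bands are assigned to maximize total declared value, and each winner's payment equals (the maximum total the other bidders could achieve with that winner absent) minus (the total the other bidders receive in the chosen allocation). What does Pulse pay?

Pulse pays $204M.

Efficient allocation: AzureWave→Band D ($451M), Meridian→Band A ($920M), TerraLink→Band C ($494M), ClearBand→Band B ($764M), Pulse→Band G ($965M); total welfare W = $3594M.
Pulse receives Band G at value $965M, so the others get W − 965 = $2629M.
Without Pulse: best allocation of the remaining 4 bidders over all 5 bands is AzureWave→Band G ($655M), Meridian→Band A ($920M), TerraLink→Band C ($494M), ClearBand→Band B ($764M), total $2833M.
VCG payment = (others' best without Pulse) − (others' welfare with Pulse) = 2833 − 2629 = $204M.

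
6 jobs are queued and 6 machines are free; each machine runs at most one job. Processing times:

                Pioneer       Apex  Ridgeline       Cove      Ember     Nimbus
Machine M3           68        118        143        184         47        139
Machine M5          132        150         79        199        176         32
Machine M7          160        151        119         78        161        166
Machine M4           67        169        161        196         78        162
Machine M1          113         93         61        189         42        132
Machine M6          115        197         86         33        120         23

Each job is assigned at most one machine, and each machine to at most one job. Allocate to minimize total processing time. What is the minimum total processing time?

Min total: 387 min

Optimal: Pioneer→Machine M4 (67 min), Apex→Machine M1 (93 min), Ridgeline→Machine M5 (79 min), Cove→Machine M7 (78 min), Ember→Machine M3 (47 min), Nimbus→Machine M6 (23 min) — total 67+93+79+78+47+23 = 387 min.
Column-greedy (each machine in turn goes to its cheapest remaining job) gives 482 min, worse by 95.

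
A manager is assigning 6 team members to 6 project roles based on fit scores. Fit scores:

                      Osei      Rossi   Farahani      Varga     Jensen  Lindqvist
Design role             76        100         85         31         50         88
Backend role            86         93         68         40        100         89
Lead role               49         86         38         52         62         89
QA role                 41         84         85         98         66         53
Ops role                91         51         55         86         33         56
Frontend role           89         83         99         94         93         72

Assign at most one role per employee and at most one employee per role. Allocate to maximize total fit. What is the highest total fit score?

This is a one-to-one assignment (maximum-weight bipartite matching).
Optimal: Osei→Ops role (91 pts), Rossi→Design role (100 pts), Farahani→Frontend role (99 pts), Varga→QA role (98 pts), Jensen→Backend role (100 pts), Lindqvist→Lead role (89 pts) — total 91+100+99+98+100+89 = 577 pts.
Every other assignment is strictly worse.

Max total: 577 pts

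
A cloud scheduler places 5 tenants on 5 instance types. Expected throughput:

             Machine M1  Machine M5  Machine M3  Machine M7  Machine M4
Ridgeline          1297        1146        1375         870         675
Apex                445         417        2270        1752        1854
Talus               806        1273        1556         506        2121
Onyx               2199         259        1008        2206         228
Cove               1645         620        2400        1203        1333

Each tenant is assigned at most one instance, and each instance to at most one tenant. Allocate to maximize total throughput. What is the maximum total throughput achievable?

This is a one-to-one assignment (maximum-weight bipartite matching).
Optimal: Ridgeline→Machine M5 (1146 ops/s), Apex→Machine M7 (1752 ops/s), Talus→Machine M4 (2121 ops/s), Onyx→Machine M1 (2199 ops/s), Cove→Machine M3 (2400 ops/s) — total 1146+1752+2121+2199+2400 = 9618 ops/s.
Row-greedy (each tenant in turn takes its best remaining instance) gives 8353 ops/s, worse by 1265.

Maximum total: 9618 ops/s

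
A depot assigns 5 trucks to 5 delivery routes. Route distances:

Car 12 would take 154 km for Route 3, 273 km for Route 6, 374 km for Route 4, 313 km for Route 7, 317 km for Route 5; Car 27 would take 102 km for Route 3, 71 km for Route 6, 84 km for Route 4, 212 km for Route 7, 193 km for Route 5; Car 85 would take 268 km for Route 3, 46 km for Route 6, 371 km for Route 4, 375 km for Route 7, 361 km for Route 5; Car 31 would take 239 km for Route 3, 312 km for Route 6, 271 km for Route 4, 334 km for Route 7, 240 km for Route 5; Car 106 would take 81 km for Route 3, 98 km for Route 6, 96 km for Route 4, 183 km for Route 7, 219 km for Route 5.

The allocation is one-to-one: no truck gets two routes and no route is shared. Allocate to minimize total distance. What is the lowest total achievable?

Min total: 707 km

Optimal: Car 12→Route 3 (154 km), Car 27→Route 4 (84 km), Car 85→Route 6 (46 km), Car 31→Route 5 (240 km), Car 106→Route 7 (183 km) — total 154+84+46+240+183 = 707 km.
Row-greedy (each truck in turn takes its cheapest remaining route) gives 1040 km, worse by 333.
Next-best assignment: Car 12→Route 3, Car 27→Route 7, Car 85→Route 6, Car 31→Route 5, Car 106→Route 4 = 748 km.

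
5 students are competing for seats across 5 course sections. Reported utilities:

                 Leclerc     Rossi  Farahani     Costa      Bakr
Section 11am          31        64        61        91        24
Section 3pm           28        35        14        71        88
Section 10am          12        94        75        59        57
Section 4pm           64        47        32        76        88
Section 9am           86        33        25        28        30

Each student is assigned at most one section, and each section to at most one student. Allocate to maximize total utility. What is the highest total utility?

Treat this as an assignment problem: match each student to one section.
Optimal: Leclerc→Section 9am (86 points), Rossi→Section 10am (94 points), Farahani→Section 11am (61 points), Costa→Section 4pm (76 points), Bakr→Section 3pm (88 points) — total 86+94+61+76+88 = 405 points.
Column-greedy (each section in turn goes to its best remaining student) gives 362 points, worse by 43.
Swapping Rossi↔Leclerc (Rossi→Section 9am 33 points, Leclerc→Section 10am 12 points) loses 135.

Max total: 405 points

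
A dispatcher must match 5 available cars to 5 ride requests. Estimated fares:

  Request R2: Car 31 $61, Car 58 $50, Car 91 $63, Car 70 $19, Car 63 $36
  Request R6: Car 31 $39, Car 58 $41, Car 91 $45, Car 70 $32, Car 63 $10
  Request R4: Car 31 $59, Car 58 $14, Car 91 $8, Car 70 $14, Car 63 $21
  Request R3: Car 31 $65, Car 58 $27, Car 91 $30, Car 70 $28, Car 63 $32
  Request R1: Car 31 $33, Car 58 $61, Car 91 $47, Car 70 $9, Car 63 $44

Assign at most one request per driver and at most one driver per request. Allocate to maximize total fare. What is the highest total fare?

Maximum total: $247

Optimal: Car 31→Request R4 ($59), Car 58→Request R1 ($61), Car 91→Request R2 ($63), Car 70→Request R6 ($32), Car 63→Request R3 ($32) — total 59+61+63+32+32 = $247.
Max-entry greedy (repeatedly take the single best remaining cell) gives $242, worse by 5.
Next-best assignment: Car 31→Request R3, Car 58→Request R1, Car 91→Request R2, Car 70→Request R6, Car 63→Request R4 = $242.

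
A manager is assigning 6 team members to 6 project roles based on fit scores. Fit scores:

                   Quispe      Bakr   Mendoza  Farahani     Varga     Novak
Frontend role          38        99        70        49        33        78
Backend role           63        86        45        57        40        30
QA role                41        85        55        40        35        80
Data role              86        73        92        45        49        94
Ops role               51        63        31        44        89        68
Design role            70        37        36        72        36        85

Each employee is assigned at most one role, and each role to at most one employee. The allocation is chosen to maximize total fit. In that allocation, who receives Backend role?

Treat this as an assignment problem: match each employee to one role.
Optimal: Quispe→Backend role (63 pts), Bakr→Frontend role (99 pts), Mendoza→Data role (92 pts), Farahani→Design role (72 pts), Varga→Ops role (89 pts), Novak→QA role (80 pts) — total 63+99+92+72+89+80 = 495 pts.
Next-best assignment: Quispe→Design role, Bakr→Frontend role, Mendoza→Data role, Farahani→Backend role, Varga→Ops role, Novak→QA role = 487 pts.
No other one-to-one assignment exceeds 495 pts.
Quispe's own top role is Data role (86 pts), but forcing Quispe→Data role and reassigning the rest optimally gives only 483 pts — worse by 12.

Quispe receives Backend role.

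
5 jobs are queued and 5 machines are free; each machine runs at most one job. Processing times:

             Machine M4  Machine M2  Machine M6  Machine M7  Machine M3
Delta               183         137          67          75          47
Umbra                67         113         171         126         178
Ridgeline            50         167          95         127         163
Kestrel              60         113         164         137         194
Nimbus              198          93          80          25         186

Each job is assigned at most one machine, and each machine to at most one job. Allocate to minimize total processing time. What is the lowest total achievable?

Minimum total: 340 min

Optimal: Delta→Machine M3 (47 min), Umbra→Machine M2 (113 min), Ridgeline→Machine M6 (95 min), Kestrel→Machine M4 (60 min), Nimbus→Machine M7 (25 min) — total 47+113+95+60+25 = 340 min.
Column-greedy (each machine in turn goes to its cheapest remaining job) gives 530 min, worse by 190.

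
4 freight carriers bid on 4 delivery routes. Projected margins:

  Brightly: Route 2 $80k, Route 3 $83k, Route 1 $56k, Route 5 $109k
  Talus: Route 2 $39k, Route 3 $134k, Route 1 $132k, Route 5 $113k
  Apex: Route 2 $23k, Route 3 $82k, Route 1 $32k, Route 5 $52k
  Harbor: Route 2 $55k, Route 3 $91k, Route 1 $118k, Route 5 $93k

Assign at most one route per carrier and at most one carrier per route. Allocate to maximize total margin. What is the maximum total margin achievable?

Max total: $393k

Optimal: Brightly→Route 2 ($80k), Talus→Route 5 ($113k), Apex→Route 3 ($82k), Harbor→Route 1 ($118k) — total 80+113+82+118 = $393k.
Column-greedy (each route in turn goes to its best remaining carrier) gives $384k, worse by 9.
Swapping Harbor↔Talus (Harbor→Route 5 $93k, Talus→Route 1 $132k) loses 6.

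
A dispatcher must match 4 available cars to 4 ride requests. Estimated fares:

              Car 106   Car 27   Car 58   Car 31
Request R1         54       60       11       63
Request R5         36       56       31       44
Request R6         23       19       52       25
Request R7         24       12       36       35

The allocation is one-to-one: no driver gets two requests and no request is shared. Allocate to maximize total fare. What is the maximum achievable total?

Max total: $197

Optimal: Car 106→Request R1 ($54), Car 27→Request R5 ($56), Car 58→Request R6 ($52), Car 31→Request R7 ($35) — total 54+56+52+35 = $197.
Max-entry greedy (repeatedly take the single best remaining cell) gives $195, worse by 2.
Swapping Car 31↔Car 58 (Car 31→Request R6 $25, Car 58→Request R7 $36) loses 26.
Every other assignment is strictly worse.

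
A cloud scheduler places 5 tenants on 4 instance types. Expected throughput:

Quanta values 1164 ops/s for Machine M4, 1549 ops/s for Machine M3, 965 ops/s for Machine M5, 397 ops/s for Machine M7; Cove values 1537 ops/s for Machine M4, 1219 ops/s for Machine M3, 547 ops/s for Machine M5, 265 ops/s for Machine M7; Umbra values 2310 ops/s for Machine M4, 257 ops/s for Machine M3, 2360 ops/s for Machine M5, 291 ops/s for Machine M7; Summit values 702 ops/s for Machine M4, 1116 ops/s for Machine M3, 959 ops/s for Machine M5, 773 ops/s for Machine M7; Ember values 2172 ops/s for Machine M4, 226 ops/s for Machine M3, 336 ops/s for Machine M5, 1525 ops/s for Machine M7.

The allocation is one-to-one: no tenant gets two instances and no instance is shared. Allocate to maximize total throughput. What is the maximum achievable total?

This is a one-to-one assignment (maximum-weight bipartite matching).
Optimal: Cove→Machine M4 (1537 ops/s), Quanta→Machine M3 (1549 ops/s), Umbra→Machine M5 (2360 ops/s), Ember→Machine M7 (1525 ops/s) — total 1537+1549+2360+1525 = 6971 ops/s.
Row-greedy (each tenant in turn takes its best remaining instance) gives 6219 ops/s, worse by 752.
Swapping Quanta↔Cove (Quanta→Machine M4 1164 ops/s, Cove→Machine M3 1219 ops/s) loses 703.
Every other assignment is strictly worse.

Maximum total: 6971 ops/s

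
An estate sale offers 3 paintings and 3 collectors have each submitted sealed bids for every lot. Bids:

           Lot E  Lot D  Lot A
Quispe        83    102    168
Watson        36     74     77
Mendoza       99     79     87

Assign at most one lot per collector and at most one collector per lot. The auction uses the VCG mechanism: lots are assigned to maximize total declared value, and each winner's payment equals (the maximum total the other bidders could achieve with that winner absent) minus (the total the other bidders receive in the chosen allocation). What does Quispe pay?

Efficient allocation: Quispe→Lot A ($168), Watson→Lot D ($74), Mendoza→Lot E ($99); total welfare W = $341.
Quispe receives Lot A at value $168, so the others get W − 168 = $173.
Without Quispe: best allocation of the remaining 2 bidders over all 3 lots is Watson→Lot A ($77), Mendoza→Lot E ($99), total $176.
VCG payment = (others' best without Quispe) − (others' welfare with Quispe) = 176 − 173 = $3.

Quispe pays $3.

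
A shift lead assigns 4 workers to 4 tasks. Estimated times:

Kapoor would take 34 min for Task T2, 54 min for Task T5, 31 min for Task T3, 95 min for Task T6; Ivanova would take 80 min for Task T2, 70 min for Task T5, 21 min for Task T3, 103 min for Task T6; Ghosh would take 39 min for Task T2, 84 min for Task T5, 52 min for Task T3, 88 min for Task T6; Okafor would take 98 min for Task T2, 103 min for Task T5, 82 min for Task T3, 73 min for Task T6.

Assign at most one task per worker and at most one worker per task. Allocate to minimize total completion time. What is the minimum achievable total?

Optimal: Kapoor→Task T5 (54 min), Ivanova→Task T3 (21 min), Ghosh→Task T2 (39 min), Okafor→Task T6 (73 min) — total 54+21+39+73 = 187 min.
Swapping Ivanova↔Ghosh (Ivanova→Task T2 80 min, Ghosh→Task T3 52 min) adds 72.
No other one-to-one assignment undercuts 187 min.

Minimum total: 187 min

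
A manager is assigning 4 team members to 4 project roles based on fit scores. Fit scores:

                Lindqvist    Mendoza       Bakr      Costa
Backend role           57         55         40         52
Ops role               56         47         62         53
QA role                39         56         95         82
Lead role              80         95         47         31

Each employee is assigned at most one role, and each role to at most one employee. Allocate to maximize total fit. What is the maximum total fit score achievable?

This is the linear assignment problem.
Optimal: Lindqvist→Backend role (57 pts), Mendoza→Lead role (95 pts), Bakr→QA role (95 pts), Costa→Ops role (53 pts) — total 57+95+95+53 = 300 pts.
Column-greedy (each role in turn goes to its best remaining employee) gives 296 pts, worse by 4.
Swapping Mendoza↔Costa (Mendoza→Ops role 47 pts, Costa→Lead role 31 pts) loses 70.
No other one-to-one assignment exceeds 300 pts.

Max total: 300 pts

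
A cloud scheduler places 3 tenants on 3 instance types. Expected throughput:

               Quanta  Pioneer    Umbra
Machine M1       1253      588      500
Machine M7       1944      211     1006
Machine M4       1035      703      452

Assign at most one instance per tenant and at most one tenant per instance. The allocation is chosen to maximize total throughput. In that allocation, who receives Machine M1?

Treat this as an assignment problem: match each tenant to one instance.
Optimal: Quanta→Machine M7 (1944 ops/s), Pioneer→Machine M4 (703 ops/s), Umbra→Machine M1 (500 ops/s) — total 1944+703+500 = 3147 ops/s.
Column-greedy (each instance in turn goes to its best remaining tenant) gives 2962 ops/s, worse by 185.
Next-best assignment: Quanta→Machine M7, Pioneer→Machine M1, Umbra→Machine M4 = 2984 ops/s.
Every other assignment is strictly worse.
Umbra's own top instance is Machine M7 (1006 ops/s), but forcing Umbra→Machine M7 and reassigning the rest optimally gives only 2962 ops/s — worse by 185.

Umbra receives Machine M1.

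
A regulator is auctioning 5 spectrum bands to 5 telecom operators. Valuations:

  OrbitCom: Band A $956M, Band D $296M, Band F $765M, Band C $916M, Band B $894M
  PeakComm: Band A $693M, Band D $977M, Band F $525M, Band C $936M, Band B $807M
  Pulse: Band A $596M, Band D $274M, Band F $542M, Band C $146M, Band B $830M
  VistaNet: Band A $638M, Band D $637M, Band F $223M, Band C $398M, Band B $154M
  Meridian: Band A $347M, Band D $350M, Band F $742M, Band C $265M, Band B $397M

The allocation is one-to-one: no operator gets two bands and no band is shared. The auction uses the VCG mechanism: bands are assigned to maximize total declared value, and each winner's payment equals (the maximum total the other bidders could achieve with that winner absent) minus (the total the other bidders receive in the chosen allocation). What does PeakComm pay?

PeakComm pays $39M.

Efficient allocation: OrbitCom→Band C ($916M), PeakComm→Band D ($977M), Pulse→Band B ($830M), VistaNet→Band A ($638M), Meridian→Band F ($742M); total welfare W = $4103M.
PeakComm receives Band D at value $977M, so the others get W − 977 = $3126M.
Without PeakComm: best allocation of the remaining 4 bidders over all 5 bands is OrbitCom→Band A ($956M), Pulse→Band B ($830M), VistaNet→Band D ($637M), Meridian→Band F ($742M), total $3165M.
VCG payment = (others' best without PeakComm) − (others' welfare with PeakComm) = 3165 − 3126 = $39M.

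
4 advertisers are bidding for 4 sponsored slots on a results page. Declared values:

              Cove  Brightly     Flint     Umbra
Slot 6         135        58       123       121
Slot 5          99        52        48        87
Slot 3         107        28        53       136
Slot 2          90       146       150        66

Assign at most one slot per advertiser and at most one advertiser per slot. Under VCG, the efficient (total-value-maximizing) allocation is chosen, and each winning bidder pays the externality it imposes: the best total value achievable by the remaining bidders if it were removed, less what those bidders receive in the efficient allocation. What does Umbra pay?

Efficient allocation: Cove→Slot 5 ($99), Brightly→Slot 2 ($146), Flint→Slot 6 ($123), Umbra→Slot 3 ($136); total welfare W = $504.
Umbra receives Slot 3 at value $136, so the others get W − 136 = $368.
Without Umbra: best allocation of the remaining 3 bidders over all 4 slots is Cove→Slot 3 ($107), Brightly→Slot 2 ($146), Flint→Slot 6 ($123), total $376.
VCG payment = (others' best without Umbra) − (others' welfare with Umbra) = 376 − 368 = $8.

Umbra pays $8.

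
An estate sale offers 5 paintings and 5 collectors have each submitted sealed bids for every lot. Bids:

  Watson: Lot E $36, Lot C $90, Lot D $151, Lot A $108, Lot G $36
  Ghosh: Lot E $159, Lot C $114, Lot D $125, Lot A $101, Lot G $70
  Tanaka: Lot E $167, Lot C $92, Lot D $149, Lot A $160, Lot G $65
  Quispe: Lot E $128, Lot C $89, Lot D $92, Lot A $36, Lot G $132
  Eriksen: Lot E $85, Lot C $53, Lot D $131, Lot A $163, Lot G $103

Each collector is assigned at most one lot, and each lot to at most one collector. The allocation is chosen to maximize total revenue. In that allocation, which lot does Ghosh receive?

Optimal: Watson→Lot D ($151), Ghosh→Lot C ($114), Tanaka→Lot E ($167), Quispe→Lot G ($132), Eriksen→Lot A ($163) — total 151+114+167+132+163 = $727.
Next-best assignment: Watson→Lot D, Ghosh→Lot E, Tanaka→Lot C, Quispe→Lot G, Eriksen→Lot A = $697.
Swapping Tanaka↔Quispe (Tanaka→Lot G $65, Quispe→Lot E $128) loses 106.
No other one-to-one assignment exceeds $727.
Ghosh's own top lot is Lot E ($159), but forcing Ghosh→Lot E and reassigning the rest optimally gives only $697 — worse by 30.

Ghosh receives Lot C.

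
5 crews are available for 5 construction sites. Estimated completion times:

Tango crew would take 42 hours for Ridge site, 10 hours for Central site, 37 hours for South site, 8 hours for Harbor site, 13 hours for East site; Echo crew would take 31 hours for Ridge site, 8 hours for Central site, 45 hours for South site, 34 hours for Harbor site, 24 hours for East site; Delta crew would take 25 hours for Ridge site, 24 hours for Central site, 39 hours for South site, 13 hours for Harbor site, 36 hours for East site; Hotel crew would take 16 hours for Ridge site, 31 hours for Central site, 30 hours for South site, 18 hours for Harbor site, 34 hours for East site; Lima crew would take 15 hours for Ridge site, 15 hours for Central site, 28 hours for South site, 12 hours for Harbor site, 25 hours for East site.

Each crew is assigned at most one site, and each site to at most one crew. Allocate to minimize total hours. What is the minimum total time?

Min total: 78 hours

Optimal: Tango crew→East site (13 hours), Echo crew→Central site (8 hours), Delta crew→Harbor site (13 hours), Hotel crew→Ridge site (16 hours), Lima crew→South site (28 hours) — total 13+8+13+16+28 = 78 hours.
Column-greedy (each site in turn goes to its cheapest remaining crew) gives 97 hours, worse by 19.
Checked against all permutations: 78 hours is optimal.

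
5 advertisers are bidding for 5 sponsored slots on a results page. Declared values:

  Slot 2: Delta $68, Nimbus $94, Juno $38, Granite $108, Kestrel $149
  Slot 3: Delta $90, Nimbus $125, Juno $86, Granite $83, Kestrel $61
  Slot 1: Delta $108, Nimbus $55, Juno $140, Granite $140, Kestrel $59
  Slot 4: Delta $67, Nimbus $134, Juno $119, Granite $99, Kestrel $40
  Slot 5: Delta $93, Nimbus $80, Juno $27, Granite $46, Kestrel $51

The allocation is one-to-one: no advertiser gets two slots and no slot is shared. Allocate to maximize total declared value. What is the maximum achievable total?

Optimal: Delta→Slot 5 ($93), Nimbus→Slot 3 ($125), Juno→Slot 4 ($119), Granite→Slot 1 ($140), Kestrel→Slot 2 ($149) — total 93+125+119+140+149 = $626.
Column-greedy (each slot in turn goes to its best remaining advertiser) gives $606, worse by 20.
Next-best assignment: Delta→Slot 5, Nimbus→Slot 3, Juno→Slot 1, Granite→Slot 4, Kestrel→Slot 2 = $606.
Swapping Granite↔Nimbus (Granite→Slot 3 $83, Nimbus→Slot 1 $55) loses 127.
Checked against all permutations: $626 is optimal.

Max total: $626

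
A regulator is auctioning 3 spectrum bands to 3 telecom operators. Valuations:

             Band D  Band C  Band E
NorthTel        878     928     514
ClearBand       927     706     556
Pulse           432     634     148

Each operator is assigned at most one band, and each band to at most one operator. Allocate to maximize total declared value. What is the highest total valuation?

Max total: $2075M

Optimal: NorthTel→Band E ($514M), ClearBand→Band D ($927M), Pulse→Band C ($634M) — total 514+927+634 = $2075M.
Next-best assignment: NorthTel→Band D, ClearBand→Band E, Pulse→Band C = $2068M.
Swapping Pulse↔ClearBand (Pulse→Band D $432M, ClearBand→Band C $706M) loses 423.
No other one-to-one assignment exceeds $2075M.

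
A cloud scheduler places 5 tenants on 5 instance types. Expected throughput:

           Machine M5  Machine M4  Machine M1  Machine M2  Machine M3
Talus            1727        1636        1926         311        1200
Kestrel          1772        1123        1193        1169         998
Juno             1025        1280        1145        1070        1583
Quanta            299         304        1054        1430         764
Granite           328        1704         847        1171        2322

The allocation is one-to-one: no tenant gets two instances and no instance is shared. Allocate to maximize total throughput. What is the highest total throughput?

Optimal: Talus→Machine M1 (1926 ops/s), Kestrel→Machine M5 (1772 ops/s), Juno→Machine M4 (1280 ops/s), Quanta→Machine M2 (1430 ops/s), Granite→Machine M3 (2322 ops/s) — total 1926+1772+1280+1430+2322 = 8730 ops/s.

Max total: 8730 ops/s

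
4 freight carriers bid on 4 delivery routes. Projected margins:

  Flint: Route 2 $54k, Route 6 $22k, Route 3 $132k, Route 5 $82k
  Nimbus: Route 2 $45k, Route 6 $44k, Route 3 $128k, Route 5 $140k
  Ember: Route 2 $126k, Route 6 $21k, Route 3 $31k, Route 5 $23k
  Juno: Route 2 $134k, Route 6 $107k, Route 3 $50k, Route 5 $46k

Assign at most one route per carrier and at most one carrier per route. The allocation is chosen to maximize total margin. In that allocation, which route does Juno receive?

Juno receives Route 6.

Optimal: Flint→Route 3 ($132k), Nimbus→Route 5 ($140k), Ember→Route 2 ($126k), Juno→Route 6 ($107k) — total 132+140+126+107 = $505k.
Max-entry greedy (repeatedly take the single best remaining cell) gives $427k, worse by 78.
Checked against all permutations: $505k is optimal.
Juno's own top route is Route 2 ($134k), but forcing Juno→Route 2 and reassigning the rest optimally gives only $427k — worse by 78.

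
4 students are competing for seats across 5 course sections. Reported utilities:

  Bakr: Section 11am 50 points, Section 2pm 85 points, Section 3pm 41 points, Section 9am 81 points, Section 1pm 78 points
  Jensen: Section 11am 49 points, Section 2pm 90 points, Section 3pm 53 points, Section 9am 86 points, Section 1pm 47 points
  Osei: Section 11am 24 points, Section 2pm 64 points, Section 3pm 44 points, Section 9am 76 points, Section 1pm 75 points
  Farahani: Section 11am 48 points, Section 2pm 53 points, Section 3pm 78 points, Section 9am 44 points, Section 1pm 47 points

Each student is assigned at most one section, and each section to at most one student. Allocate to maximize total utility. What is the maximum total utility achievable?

Max total: 324 points

Optimal: Bakr→Section 2pm (85 points), Jensen→Section 9am (86 points), Osei→Section 1pm (75 points), Farahani→Section 3pm (78 points) — total 85+86+75+78 = 324 points.
Column-greedy (each section in turn goes to its best remaining student) gives 294 points, worse by 30.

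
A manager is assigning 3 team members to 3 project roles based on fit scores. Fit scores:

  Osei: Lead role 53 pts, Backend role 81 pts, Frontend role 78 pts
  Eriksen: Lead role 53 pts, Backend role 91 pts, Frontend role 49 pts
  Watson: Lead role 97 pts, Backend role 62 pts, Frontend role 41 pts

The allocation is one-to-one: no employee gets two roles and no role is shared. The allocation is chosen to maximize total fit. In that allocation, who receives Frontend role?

Osei receives Frontend role.

This is the linear assignment problem.
Optimal: Osei→Frontend role (78 pts), Eriksen→Backend role (91 pts), Watson→Lead role (97 pts) — total 78+91+97 = 266 pts.
Row-greedy (each employee in turn takes its best remaining role) gives 175 pts, worse by 91.
Osei's own top role is Backend role (81 pts), but forcing Osei→Backend role and reassigning the rest optimally gives only 227 pts — worse by 39.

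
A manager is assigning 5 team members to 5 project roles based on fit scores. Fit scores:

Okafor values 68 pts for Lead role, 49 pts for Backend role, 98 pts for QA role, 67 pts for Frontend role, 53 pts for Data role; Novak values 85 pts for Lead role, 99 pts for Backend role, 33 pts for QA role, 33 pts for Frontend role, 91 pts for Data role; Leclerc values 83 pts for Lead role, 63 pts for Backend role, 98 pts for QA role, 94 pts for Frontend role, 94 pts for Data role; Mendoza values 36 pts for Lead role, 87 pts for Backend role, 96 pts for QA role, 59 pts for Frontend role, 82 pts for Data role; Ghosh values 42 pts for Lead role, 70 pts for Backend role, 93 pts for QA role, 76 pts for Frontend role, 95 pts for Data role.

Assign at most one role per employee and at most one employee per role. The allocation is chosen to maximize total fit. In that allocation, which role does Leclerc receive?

Leclerc receives Frontend role.

Optimal: Okafor→QA role (98 pts), Novak→Lead role (85 pts), Leclerc→Frontend role (94 pts), Mendoza→Backend role (87 pts), Ghosh→Data role (95 pts) — total 98+85+94+87+95 = 459 pts.
Max-entry greedy (repeatedly take the single best remaining cell) gives 422 pts, worse by 37.
Next-best assignment: Okafor→Lead role, Novak→Backend role, Leclerc→Frontend role, Mendoza→QA role, Ghosh→Data role = 452 pts.
Leclerc's own top role is QA role (98 pts), but forcing Leclerc→QA role and reassigning the rest optimally gives only 432 pts — worse by 27.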